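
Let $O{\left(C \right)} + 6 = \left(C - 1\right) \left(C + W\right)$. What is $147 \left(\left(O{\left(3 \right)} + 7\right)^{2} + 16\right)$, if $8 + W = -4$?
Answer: $44835$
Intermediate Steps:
$W = -12$ ($W = -8 - 4 = -12$)
$O{\left(C \right)} = -6 + \left(-1 + C\right) \left(-12 + C\right)$ ($O{\left(C \right)} = -6 + \left(C - 1\right) \left(C - 12\right) = -6 + \left(-1 + C\right) \left(-12 + C\right)$)
$147 \left(\left(O{\left(3 \right)} + 7\right)^{2} + 16\right) = 147 \left(\left(\left(6 + 3^{2} - 39\right) + 7\right)^{2} + 16\right) = 147 \left(\left(\left(6 + 9 - 39\right) + 7\right)^{2} + 16\right) = 147 \left(\left(-24 + 7\right)^{2} + 16\right) = 147 \left(\left(-17\right)^{2} + 16\right) = 147 \left(289 + 16\right) = 147 \cdot 305 = 44835$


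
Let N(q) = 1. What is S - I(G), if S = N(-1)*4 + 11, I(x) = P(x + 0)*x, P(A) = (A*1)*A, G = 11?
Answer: -1316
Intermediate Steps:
P(A) = A² (P(A) = A*A = A²)
I(x) = x³ (I(x) = (x + 0)²*x = x²*x = x³)
S = 15 (S = 1*4 + 11 = 4 + 11 = 15)
S - I(G) = 15 - 1*11³ = 15 - 1*1331 = 15 - 1331 = -1316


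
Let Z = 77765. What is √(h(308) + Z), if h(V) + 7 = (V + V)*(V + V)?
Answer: √457214 ≈ 676.18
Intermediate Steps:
h(V) = -7 + 4*V² (h(V) = -7 + (V + V)*(V + V) = -7 + (2*V)*(2*V) = -7 + 4*V²)
√(h(308) + Z) = √((-7 + 4*308²) + 77765) = √((-7 + 4*94864) + 77765) = √((-7 + 379456) + 77765) = √(379449 + 77765) = √457214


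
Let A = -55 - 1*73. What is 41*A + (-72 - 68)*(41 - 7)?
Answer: -10008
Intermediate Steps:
A = -128 (A = -55 - 73 = -128)
41*A + (-72 - 68)*(41 - 7) = 41*(-128) + (-72 - 68)*(41 - 7) = -5248 - 140*34 = -5248 - 4760 = -10008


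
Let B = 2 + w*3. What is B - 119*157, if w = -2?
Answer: -18687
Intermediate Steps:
B = -4 (B = 2 - 2*3 = 2 - 6 = -4)
B - 119*157 = -4 - 119*157 = -4 - 18683 = -18687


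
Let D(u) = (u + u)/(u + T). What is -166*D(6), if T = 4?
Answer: -996/5 ≈ -199.20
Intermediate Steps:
D(u) = 2*u/(4 + u) (D(u) = (u + u)/(u + 4) = (2*u)/(4 + u) = 2*u/(4 + u))
-166*D(6) = -332*6/(4 + 6) = -332*6/10 = -166*6/5 = -996/5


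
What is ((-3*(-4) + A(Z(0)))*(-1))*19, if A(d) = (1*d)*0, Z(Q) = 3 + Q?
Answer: -228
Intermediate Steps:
A(d) = 0 (A(d) = d*0 = 0)
((-3*(-4) + A(Z(0)))*(-1))*19 = ((-3*(-4) + 0)*(-1))*19 = ((12 + 0)*(-1))*19 = (12*(-1))*19 = -12*19 = -228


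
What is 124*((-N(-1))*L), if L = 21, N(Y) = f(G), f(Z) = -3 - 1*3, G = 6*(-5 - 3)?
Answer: 15624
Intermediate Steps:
G = -48 (G = 6*(-8) = -48)
f(Z) = -6 (f(Z) = -3 - 3 = -6)
N(Y) = -6
124*((-N(-1))*L) = 124*(-1*(-6)*21) = 124*(6*21) = 124*126 = 15624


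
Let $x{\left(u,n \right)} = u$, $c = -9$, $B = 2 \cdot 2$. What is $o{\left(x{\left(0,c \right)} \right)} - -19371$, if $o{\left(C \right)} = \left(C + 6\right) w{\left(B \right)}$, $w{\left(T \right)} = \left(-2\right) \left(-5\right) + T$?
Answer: $19455$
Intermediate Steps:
$B = 4$
$w{\left(T \right)} = 10 + T$
$o{\left(C \right)} = 84 + 14 C$ ($o{\left(C \right)} = \left(C + 6\right) \left(10 + 4\right) = \left(6 + C\right) 14 = 84 + 14 C$)
$o{\left(x{\left(0,c \right)} \right)} - -19371 = \left(84 + 14 \cdot 0\right) - -19371 = \left(84 + 0\right) + 19371 = 84 + 19371 = 19455$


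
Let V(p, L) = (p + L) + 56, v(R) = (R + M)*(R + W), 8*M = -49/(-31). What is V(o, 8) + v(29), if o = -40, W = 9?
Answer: 140555/124 ≈ 1133.5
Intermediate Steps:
M = 49/248 (M = (-49/(-31))/8 = (-49*(-1/31))/8 = (1/8)*(49/31) = 49/248 ≈ 0.19758)
v(R) = (9 + R)*(49/248 + R) (v(R) = (R + 49/248)*(R + 9) = (49/248 + R)*(9 + R) = (9 + R)*(49/248 + R))
V(p, L) = 56 + L + p (V(p, L) = (L + p) + 56 = 56 + L + p)
V(o, 8) + v(29) = (56 + 8 - 40) + (441/248 + 29**2 + (2281/248)*29) = 24 + (441/248 + 841 + 66149/248) = 24 + 137579/124 = 140555/124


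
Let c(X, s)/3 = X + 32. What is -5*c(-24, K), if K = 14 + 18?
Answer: -120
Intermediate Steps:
K = 32
c(X, s) = 96 + 3*X (c(X, s) = 3*(X + 32) = 3*(32 + X) = 96 + 3*X)
-5*c(-24, K) = -5*(96 + 3*(-24)) = -5*(96 - 72) = -5*24 = -120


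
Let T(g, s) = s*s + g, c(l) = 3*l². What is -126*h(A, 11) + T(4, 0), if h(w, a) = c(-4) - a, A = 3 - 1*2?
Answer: -4658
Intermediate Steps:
T(g, s) = g + s² (T(g, s) = s² + g = g + s²)
A = 1 (A = 3 - 2 = 1)
h(w, a) = 48 - a (h(w, a) = 3*(-4)² - a = 3*16 - a = 48 - a)
-126*h(A, 11) + T(4, 0) = -126*(48 - 1*11) + (4 + 0²) = -126*(48 - 11) + (4 + 0) = -126*37 + 4 = -4662 + 4 = -4658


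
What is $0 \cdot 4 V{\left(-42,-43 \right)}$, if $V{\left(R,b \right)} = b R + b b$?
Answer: $0$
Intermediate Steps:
$V{\left(R,b \right)} = b^{2} + R b$ ($V{\left(R,b \right)} = R b + b^{2} = b^{2} + R b$)
$0 \cdot 4 V{\left(-42,-43 \right)} = 0 \cdot 4 \left(- 43 \left(-42 - 43\right)\right) = 0 \left(\left(-43\right) \left(-85\right)\right) = 0 \cdot 3655 = 0$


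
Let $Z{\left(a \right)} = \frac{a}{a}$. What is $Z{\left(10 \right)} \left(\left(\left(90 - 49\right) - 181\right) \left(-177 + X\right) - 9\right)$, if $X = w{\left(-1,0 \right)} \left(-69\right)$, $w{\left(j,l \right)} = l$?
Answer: $24771$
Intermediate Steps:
$Z{\left(a \right)} = 1$
$X = 0$ ($X = 0 \left(-69\right) = 0$)
$Z{\left(10 \right)} \left(\left(\left(90 - 49\right) - 181\right) \left(-177 + X\right) - 9\right) = 1 \left(\left(\left(90 - 49\right) - 181\right) \left(-177 + 0\right) - 9\right) = 1 \left(\left(41 - 181\right) \left(-177\right) - 9\right) = 1 \left(\left(-140\right) \left(-177\right) - 9\right) = 1 \left(24780 - 9\right) = 1 \cdot 24771 = 24771$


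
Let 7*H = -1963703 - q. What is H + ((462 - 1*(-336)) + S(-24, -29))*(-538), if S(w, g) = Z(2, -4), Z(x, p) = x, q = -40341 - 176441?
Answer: -4759721/7 ≈ -6.7996e+5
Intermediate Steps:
q = -216782
S(w, g) = 2
H = -1746921/7 (H = (-1963703 - 1*(-216782))/7 = (-1963703 + 216782)/7 = (⅐)*(-1746921) = -1746921/7 ≈ -2.4956e+5)
H + ((462 - 1*(-336)) + S(-24, -29))*(-538) = -1746921/7 + ((462 - 1*(-336)) + 2)*(-538) = -1746921/7 + ((462 + 336) + 2)*(-538) = -1746921/7 + (798 + 2)*(-538) = -1746921/7 + 800*(-538) = -1746921/7 - 430400 = -4759721/7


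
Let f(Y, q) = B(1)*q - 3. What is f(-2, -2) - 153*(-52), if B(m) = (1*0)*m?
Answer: 7953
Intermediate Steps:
B(m) = 0 (B(m) = 0*m = 0)
f(Y, q) = -3 (f(Y, q) = 0*q - 3 = 0 - 3 = -3)
f(-2, -2) - 153*(-52) = -3 - 153*(-52) = -3 + 7956 = 7953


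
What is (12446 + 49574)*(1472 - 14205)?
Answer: -789700660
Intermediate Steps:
(12446 + 49574)*(1472 - 14205) = 62020*(-12733) = -789700660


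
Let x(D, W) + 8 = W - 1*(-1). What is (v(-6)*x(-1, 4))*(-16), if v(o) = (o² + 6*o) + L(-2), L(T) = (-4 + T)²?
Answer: 1728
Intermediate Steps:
x(D, W) = -7 + W (x(D, W) = -8 + (W - 1*(-1)) = -8 + (W + 1) = -8 + (1 + W) = -7 + W)
v(o) = 36 + o² + 6*o (v(o) = (o² + 6*o) + (-4 - 2)² = (o² + 6*o) + (-6)² = (o² + 6*o) + 36 = 36 + o² + 6*o)
(v(-6)*x(-1, 4))*(-16) = ((36 + (-6)² + 6*(-6))*(-7 + 4))*(-16) = ((36 + 36 - 36)*(-3))*(-16) = (36*(-3))*(-16) = -108*(-16) = 1728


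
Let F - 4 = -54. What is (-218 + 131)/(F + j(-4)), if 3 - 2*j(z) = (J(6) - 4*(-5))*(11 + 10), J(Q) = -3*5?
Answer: 87/101 ≈ 0.86139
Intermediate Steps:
J(Q) = -15
F = -50 (F = 4 - 54 = -50)
j(z) = -51 (j(z) = 3/2 - (-15 - 4*(-5))*(11 + 10)/2 = 3/2 - (-15 + 20)*21/2 = 3/2 - 5*21/2 = 3/2 - 1/2*105 = 3/2 - 105/2 = -51)
(-218 + 131)/(F + j(-4)) = (-218 + 131)/(-50 - 51) = -87/(-101) = -87*(-1/101) = 87/101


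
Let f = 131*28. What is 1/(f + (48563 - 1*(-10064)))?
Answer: 1/62295 ≈ 1.6053e-5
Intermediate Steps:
f = 3668
1/(f + (48563 - 1*(-10064))) = 1/(3668 + (48563 - 1*(-10064))) = 1/(3668 + (48563 + 10064)) = 1/(3668 + 58627) = 1/62295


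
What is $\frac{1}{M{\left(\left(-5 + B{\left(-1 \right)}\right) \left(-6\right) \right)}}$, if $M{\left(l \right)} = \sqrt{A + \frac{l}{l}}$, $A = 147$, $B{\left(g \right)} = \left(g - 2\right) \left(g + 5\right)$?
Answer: $\frac{\sqrt{37}}{74} \approx 0.082199$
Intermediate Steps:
$B{\left(g \right)} = \left(-2 + g\right) \left(5 + g\right)$
$M{\left(l \right)} = 2 \sqrt{37}$ ($M{\left(l \right)} = \sqrt{147 + \frac{l}{l}} = \sqrt{147 + 1} = \sqrt{148} = 2 \sqrt{37}$)
$\frac{1}{M{\left(\left(-5 + B{\left(-1 \right)}\right) \left(-6\right) \right)}} = \frac{1}{2 \sqrt{37}} = \frac{\sqrt{37}}{74}$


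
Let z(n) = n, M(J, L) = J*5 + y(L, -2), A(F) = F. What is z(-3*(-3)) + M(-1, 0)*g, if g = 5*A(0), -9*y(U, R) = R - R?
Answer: 9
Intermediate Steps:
y(U, R) = 0 (y(U, R) = -(R - R)/9 = -1/9*0 = 0)
M(J, L) = 5*J (M(J, L) = J*5 + 0 = 5*J + 0 = 5*J)
g = 0 (g = 5*0 = 0)
z(-3*(-3)) + M(-1, 0)*g = -3*(-3) + (5*(-1))*0 = 9 - 5*0 = 9 + 0 = 9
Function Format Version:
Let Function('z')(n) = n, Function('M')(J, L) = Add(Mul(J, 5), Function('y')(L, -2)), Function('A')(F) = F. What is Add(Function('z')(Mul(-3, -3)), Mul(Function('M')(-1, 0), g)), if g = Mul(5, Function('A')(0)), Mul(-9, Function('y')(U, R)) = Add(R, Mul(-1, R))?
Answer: 9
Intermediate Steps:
Function('y')(U, R) = 0 (Function('y')(U, R) = Mul(Rational(-1, 9), Add(R, Mul(-1, R))) = Mul(Rational(-1, 9), 0) = 0)
Function('M')(J, L) = Mul(5, J) (Function('M')(J, L) = Add(Mul(J, 5), 0) = Add(Mul(5, J), 0) = Mul(5, J))
g = 0 (g = Mul(5, 0) = 0)
Add(Function('z')(Mul(-3, -3)), Mul(Function('M')(-1, 0), g)) = Add(Mul(-3, -3), Mul(Mul(5, -1), 0)) = Add(9, Mul(-5, 0)) = Add(9, 0) = 9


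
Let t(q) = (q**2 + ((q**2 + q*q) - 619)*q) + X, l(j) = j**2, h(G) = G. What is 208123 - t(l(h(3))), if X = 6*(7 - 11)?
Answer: 212179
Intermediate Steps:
X = -24 (X = 6*(-4) = -24)
t(q) = -24 + q**2 + q*(-619 + 2*q**2) (t(q) = (q**2 + ((q**2 + q*q) - 619)*q) - 24 = (q**2 + ((q**2 + q**2) - 619)*q) - 24 = (q**2 + (2*q**2 - 619)*q) - 24 = (q**2 + (-619 + 2*q**2)*q) - 24 = (q**2 + q*(-619 + 2*q**2)) - 24 = -24 + q**2 + q*(-619 + 2*q**2))
208123 - t(l(h(3))) = 208123 - (-24 + (3**2)**2 - 619*3**2 + 2*(3**2)**3) = 208123 - (-24 + 9**2 - 619*9 + 2*9**3) = 208123 - (-24 + 81 - 5571 + 2*729) = 208123 - (-24 + 81 - 5571 + 1458) = 208123 - 1*(-4056) = 208123 + 4056 = 212179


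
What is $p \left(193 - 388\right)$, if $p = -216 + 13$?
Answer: $39585$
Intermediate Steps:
$p = -203$
$p \left(193 - 388\right) = - 203 \left(193 - 388\right) = \left(-203\right) \left(-195\right) = 39585$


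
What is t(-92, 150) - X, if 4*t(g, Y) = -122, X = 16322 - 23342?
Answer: 13979/2 ≈ 6989.5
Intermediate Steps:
X = -7020
t(g, Y) = -61/2 (t(g, Y) = (1/4)*(-122) = -61/2)
t(-92, 150) - X = -61/2 - 1*(-7020) = -61/2 + 7020 = 13979/2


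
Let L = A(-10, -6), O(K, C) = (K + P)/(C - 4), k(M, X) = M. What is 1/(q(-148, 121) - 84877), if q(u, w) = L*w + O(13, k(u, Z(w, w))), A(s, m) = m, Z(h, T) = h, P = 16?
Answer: -152/13011685 ≈ -1.1682e-5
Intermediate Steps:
O(K, C) = (16 + K)/(-4 + C) (O(K, C) = (K + 16)/(C - 4) = (16 + K)/(-4 + C))
L = -6
q(u, w) = -6*w + 29/(-4 + u) (q(u, w) = -6*w + (16 + 13)/(-4 + u) = -6*w + 29/(-4 + u))
1/(q(-148, 121) - 84877) = 1/((29 - 6*121*(-4 - 148))/(-4 - 148) - 84877) = 1/((29 - 6*121*(-152))/(-152) - 84877) = 1/(-(29 + 110352)/152 - 84877) = 1/(-1/152*110381 - 84877) = 1/(-110381/152 - 84877) = 1/(-13011685/152) = -152/13011685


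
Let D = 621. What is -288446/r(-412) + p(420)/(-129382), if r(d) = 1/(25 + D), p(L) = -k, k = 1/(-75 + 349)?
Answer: -6605739784725487/35450668 ≈ -1.8634e+8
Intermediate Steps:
k = 1/274 ≈ 0.0036496
p(L) = -1/274 (p(L) = -1*1/274 = -1/274)
r(d) = 1/646 (r(d) = 1/(25 + 621) = 1/646)
-288446/r(-412) + p(420)/(-129382) = -288446/1/646 - 1/274/(-129382) = -288446*646 - 1/274*(-1/129382) = -186336116 + 1/35450668 = -6605739784725487/35450668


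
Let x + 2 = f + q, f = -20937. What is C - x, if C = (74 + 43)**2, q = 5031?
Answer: 29597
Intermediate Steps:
C = 13689 (C = 117**2 = 13689)
x = -15908 (x = -2 + (-20937 + 5031) = -2 - 15906 = -15908)
C - x = 13689 - 1*(-15908) = 13689 + 15908 = 29597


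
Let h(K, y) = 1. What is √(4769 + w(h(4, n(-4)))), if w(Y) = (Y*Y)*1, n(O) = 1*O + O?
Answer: 3*√530 ≈ 69.065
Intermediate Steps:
n(O) = 2*O (n(O) = O + O = 2*O)
w(Y) = Y² (w(Y) = Y²*1 = Y²)
√(4769 + w(h(4, n(-4)))) = √(4769 + 1²) = √(4769 + 1) = √4770 = 3*√530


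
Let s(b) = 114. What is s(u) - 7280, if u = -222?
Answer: -7166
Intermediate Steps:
s(u) - 7280 = 114 - 7280 = -7166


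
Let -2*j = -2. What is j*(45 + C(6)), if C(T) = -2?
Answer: 43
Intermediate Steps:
j = 1 (j = -½*(-2) = 1)
j*(45 + C(6)) = 1*(45 - 2) = 1*43 = 43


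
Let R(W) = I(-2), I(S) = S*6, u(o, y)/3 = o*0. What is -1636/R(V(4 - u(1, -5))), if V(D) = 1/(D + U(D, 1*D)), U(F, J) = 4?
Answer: 409/3 ≈ 136.33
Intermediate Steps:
u(o, y) = 0 (u(o, y) = 3*(o*0) = 3*0 = 0)
I(S) = 6*S
V(D) = 1/(4 + D) (V(D) = 1/(D + 4) = 1/(4 + D))
R(W) = -12 (R(W) = 6*(-2) = -12)
-1636/R(V(4 - u(1, -5))) = -1636/(-12) = -1636*(-1/12) = 409/3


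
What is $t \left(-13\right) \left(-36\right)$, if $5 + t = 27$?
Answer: $10296$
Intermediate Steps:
$t = 22$ ($t = -5 + 27 = 22$)
$t \left(-13\right) \left(-36\right) = 22 \left(-13\right) \left(-36\right) = \left(-286\right) \left(-36\right) = 10296$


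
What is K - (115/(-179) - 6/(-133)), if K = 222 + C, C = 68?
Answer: 6918251/23807 ≈ 290.60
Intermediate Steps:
K = 290 (K = 222 + 68 = 290)
K - (115/(-179) - 6/(-133)) = 290 - (115/(-179) - 6/(-133)) = 290 - (115*(-1/179) - 6*(-1/133)) = 290 - (-115/179 + 6/133) = 290 - 1*(-14221/23807) = 290 + 14221/23807 = 6918251/23807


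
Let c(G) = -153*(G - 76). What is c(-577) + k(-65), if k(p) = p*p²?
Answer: -174716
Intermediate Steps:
c(G) = 11628 - 153*G (c(G) = -153*(-76 + G) = 11628 - 153*G)
k(p) = p³
c(-577) + k(-65) = (11628 - 153*(-577)) + (-65)³ = (11628 + 88281) - 274625 = 99909 - 274625 = -174716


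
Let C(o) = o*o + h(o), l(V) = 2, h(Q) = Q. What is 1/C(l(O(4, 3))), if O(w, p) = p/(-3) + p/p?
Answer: 1/6 ≈ 0.16667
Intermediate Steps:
O(w, p) = 1 - p/3 (O(w, p) = p*(-1/3) + 1 = -p/3 + 1 = 1 - p/3)
C(o) = o + o**2 (C(o) = o*o + o = o**2 + o = o + o**2)
1/C(l(O(4, 3))) = 1/(2*(1 + 2)) = 1/(2*3) = 1/6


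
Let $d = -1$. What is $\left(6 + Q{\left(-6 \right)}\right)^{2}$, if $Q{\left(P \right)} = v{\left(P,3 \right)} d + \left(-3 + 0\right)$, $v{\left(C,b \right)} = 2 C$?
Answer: $225$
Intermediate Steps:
$Q{\left(P \right)} = -3 - 2 P$ ($Q{\left(P \right)} = 2 P \left(-1\right) + \left(-3 + 0\right) = - 2 P - 3 = -3 - 2 P$)
$\left(6 + Q{\left(-6 \right)}\right)^{2} = \left(6 - -9\right)^{2} = \left(6 + \left(-3 + 12\right)\right)^{2} = \left(6 + 9\right)^{2} = 15^{2} = 225$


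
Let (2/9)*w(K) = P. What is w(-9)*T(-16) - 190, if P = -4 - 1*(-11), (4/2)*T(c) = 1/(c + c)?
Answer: -24383/128 ≈ -190.49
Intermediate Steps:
T(c) = 1/(4*c) (T(c) = 1/(2*(c + c)) = 1/(2*((2*c))) = (1/(2*c))/2 = 1/(4*c))
P = 7 (P = -4 + 11 = 7)
w(K) = 63/2 (w(K) = (9/2)*7 = 63/2)
w(-9)*T(-16) - 190 = 63*((¼)/(-16))/2 - 190 = 63*((¼)*(-1/16))/2 - 190 = (63/2)*(-1/64) - 190 = -63/128 - 190 = -24383/128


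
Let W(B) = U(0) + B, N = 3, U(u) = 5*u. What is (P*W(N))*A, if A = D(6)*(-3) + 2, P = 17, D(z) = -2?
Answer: 408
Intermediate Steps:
W(B) = B (W(B) = 5*0 + B = 0 + B = B)
A = 8 (A = -2*(-3) + 2 = 6 + 2 = 8)
(P*W(N))*A = (17*3)*8 = 51*8 = 408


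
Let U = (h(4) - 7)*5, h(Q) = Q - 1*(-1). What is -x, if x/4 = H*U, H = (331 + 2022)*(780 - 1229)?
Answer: -42259880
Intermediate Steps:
h(Q) = 1 + Q (h(Q) = Q + 1 = 1 + Q)
H = -1056497 (H = 2353*(-449) = -1056497)
U = -10 (U = ((1 + 4) - 7)*5 = (5 - 7)*5 = -2*5 = -10)
x = 42259880 (x = 4*(-1056497*(-10)) = 4*10564970 = 42259880)
-x = -1*42259880 = -42259880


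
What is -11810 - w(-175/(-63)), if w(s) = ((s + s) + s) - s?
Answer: -106340/9 ≈ -11816.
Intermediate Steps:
w(s) = 2*s (w(s) = (2*s + s) - s = 3*s - s = 2*s)
-11810 - w(-175/(-63)) = -11810 - 2*(-175/(-63)) = -11810 - 2*(-175*(-1/63)) = -11810 - 2*25/9 = -11810 - 1*50/9 = -11810 - 50/9 = -106340/9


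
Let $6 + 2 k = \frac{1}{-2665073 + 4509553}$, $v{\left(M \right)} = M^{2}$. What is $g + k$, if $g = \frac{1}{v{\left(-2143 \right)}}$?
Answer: $- \frac{50824073707711}{16941360663040} \approx -3.0$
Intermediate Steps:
$g = \frac{1}{4592449}$ ($g = \frac{1}{\left(-2143\right)^{2}} = \frac{1}{4592449} \approx 2.1775 \cdot 10^{-7}$)
$k = - \frac{11066879}{3688960}$ ($k = -3 + \frac{1}{2 \left(-2665073 + 4509553\right)} = -3 + \frac{1}{2 \cdot 1844480} = -3 + \frac{1}{2} \cdot \frac{1}{1844480} = -3 + \frac{1}{3688960} = - \frac{11066879}{3688960} \approx -3.0$)
$g + k = \frac{1}{4592449} - \frac{11066879}{3688960} = - \frac{50824073707711}{16941360663040}$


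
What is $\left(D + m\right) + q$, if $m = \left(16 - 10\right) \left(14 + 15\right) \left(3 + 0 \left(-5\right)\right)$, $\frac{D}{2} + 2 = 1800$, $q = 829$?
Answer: $4947$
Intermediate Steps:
$D = 3596$ ($D = -4 + 2 \cdot 1800 = -4 + 3600 = 3596$)
$m = 522$ ($m = 6 \cdot 29 \left(3 + 0\right) = 174 \cdot 3 = 522$)
$\left(D + m\right) + q = \left(3596 + 522\right) + 829 = 4118 + 829 = 4947$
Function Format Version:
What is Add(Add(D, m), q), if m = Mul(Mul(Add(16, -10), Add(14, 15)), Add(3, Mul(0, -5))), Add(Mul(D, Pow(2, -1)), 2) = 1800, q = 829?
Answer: 4947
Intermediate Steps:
D = 3596 (D = Add(-4, Mul(2, 1800)) = Add(-4, 3600) = 3596)
m = 522 (m = Mul(Mul(6, 29), Add(3, 0)) = Mul(174, 3) = 522)
Add(Add(D, m), q) = Add(Add(3596, 522), 829) = Add(4118, 829) = 4947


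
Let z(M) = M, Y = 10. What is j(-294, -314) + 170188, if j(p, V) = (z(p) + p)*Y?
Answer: 164308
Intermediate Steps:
j(p, V) = 20*p (j(p, V) = (p + p)*10 = (2*p)*10 = 20*p)
j(-294, -314) + 170188 = 20*(-294) + 170188 = -5880 + 170188 = 164308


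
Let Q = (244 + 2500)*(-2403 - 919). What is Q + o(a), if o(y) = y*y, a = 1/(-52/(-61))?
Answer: -24648492151/2704 ≈ -9.1156e+6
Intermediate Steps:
a = 61/52 (a = 1/(-52*(-1/61)) = 1/(52/61) = 61/52 ≈ 1.1731)
o(y) = y²
Q = -9115568 (Q = 2744*(-3322) = -9115568)
Q + o(a) = -9115568 + (61/52)² = -9115568 + 3721/2704 = -24648492151/2704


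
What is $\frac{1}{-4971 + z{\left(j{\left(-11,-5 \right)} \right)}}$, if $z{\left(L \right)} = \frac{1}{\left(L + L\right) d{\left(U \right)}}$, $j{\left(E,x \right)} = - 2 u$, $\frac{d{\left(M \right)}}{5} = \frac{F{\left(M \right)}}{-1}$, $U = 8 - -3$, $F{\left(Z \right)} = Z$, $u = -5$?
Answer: $- \frac{1100}{5468101} \approx -0.00020117$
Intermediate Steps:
$U = 11$ ($U = 8 + 3 = 11$)
$d{\left(M \right)} = - 5 M$ ($d{\left(M \right)} = 5 \frac{M}{-1} = 5 M \left(-1\right) = 5 \left(- M\right) = - 5 M$)
$j{\left(E,x \right)} = 10$ ($j{\left(E,x \right)} = \left(-2\right) \left(-5\right) = 10$)
$z{\left(L \right)} = - \frac{1}{110 L}$ ($z{\left(L \right)} = \frac{1}{\left(L + L\right) \left(\left(-5\right) 11\right)} = \frac{1}{2 L \left(-55\right)} = \frac{1}{2 L} \left(- \frac{1}{55}\right) = - \frac{1}{110 L}$)
$\frac{1}{-4971 + z{\left(j{\left(-11,-5 \right)} \right)}} = \frac{1}{-4971 - \frac{1}{110 \cdot 10}} = \frac{1}{-4971 - \frac{1}{1100}} = \frac{1}{- \frac{5468101}{1100}} = - \frac{1100}{5468101}$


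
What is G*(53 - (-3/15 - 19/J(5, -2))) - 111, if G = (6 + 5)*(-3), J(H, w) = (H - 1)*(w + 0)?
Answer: -71529/40 ≈ -1788.2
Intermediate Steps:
J(H, w) = w*(-1 + H) (J(H, w) = (-1 + H)*w = w*(-1 + H))
G = -33 (G = 11*(-3) = -33)
G*(53 - (-3/15 - 19/J(5, -2))) - 111 = -33*(53 - (-3/15 - 19*(-1/(2*(-1 + 5))))) - 111 = -33*(53 - (-3*1/15 - 19/((-2*4)))) - 111 = -33*(53 - (-⅕ - 19/(-8))) - 111 = -33*(53 - (-⅕ - 19*(-⅛))) - 111 = -33*(53 - (-⅕ + 19/8)) - 111 = -33*(53 - 1*87/40) - 111 = -33*(53 - 87/40) - 111 = -33*2033/40 - 111 = -67089/40 - 111 = -71529/40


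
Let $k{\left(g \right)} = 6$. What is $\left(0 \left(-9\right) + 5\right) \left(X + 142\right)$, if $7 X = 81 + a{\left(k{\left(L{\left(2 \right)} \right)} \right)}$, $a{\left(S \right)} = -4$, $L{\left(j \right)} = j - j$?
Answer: $765$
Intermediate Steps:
$L{\left(j \right)} = 0$
$X = 11$ ($X = \frac{81 - 4}{7} = \frac{1}{7} \cdot 77 = 11$)
$\left(0 \left(-9\right) + 5\right) \left(X + 142\right) = \left(0 \left(-9\right) + 5\right) \left(11 + 142\right) = \left(0 + 5\right) 153 = 5 \cdot 153 = 765$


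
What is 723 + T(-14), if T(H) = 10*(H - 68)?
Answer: -97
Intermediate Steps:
T(H) = -680 + 10*H (T(H) = 10*(-68 + H) = -680 + 10*H)
723 + T(-14) = 723 + (-680 + 10*(-14)) = 723 + (-680 - 140) = 723 - 820 = -97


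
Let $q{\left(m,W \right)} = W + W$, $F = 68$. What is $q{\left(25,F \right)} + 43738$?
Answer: $43874$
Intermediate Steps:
$q{\left(m,W \right)} = 2 W$
$q{\left(25,F \right)} + 43738 = 2 \cdot 68 + 43738 = 136 + 43738 = 43874$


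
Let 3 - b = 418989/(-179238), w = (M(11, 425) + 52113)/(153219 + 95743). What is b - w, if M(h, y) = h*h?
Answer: 5448104157/1062463118 ≈ 5.1278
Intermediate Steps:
M(h, y) = h²
w = 3731/17783 (w = (11² + 52113)/(153219 + 95743) = (121 + 52113)/248962 = 52234*(1/248962) = 3731/17783 ≈ 0.20981)
b = 318901/59746 (b = 3 - 418989/(-179238) = 3 - 418989*(-1)/179238 = 3 - 1*(-139663/59746) = 3 + 139663/59746 = 318901/59746 ≈ 5.3376)
b - w = 318901/59746 - 1*3731/17783 = 318901/59746 - 3731/17783 = 5448104157/1062463118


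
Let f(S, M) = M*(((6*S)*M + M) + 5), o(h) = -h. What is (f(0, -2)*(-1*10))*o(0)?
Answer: 0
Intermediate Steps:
f(S, M) = M*(5 + M + 6*M*S) (f(S, M) = M*((6*M*S + M) + 5) = M*((M + 6*M*S) + 5) = M*(5 + M + 6*M*S))
(f(0, -2)*(-1*10))*o(0) = ((-2*(5 - 2 + 6*(-2)*0))*(-1*10))*(-1*0) = (-2*(5 - 2 + 0)*(-10))*0 = (-2*3*(-10))*0 = -6*(-10)*0 = 60*0 = 0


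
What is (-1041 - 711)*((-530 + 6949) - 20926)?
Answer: 25416264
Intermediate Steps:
(-1041 - 711)*((-530 + 6949) - 20926) = -1752*(6419 - 20926) = -1752*(-14507) = 25416264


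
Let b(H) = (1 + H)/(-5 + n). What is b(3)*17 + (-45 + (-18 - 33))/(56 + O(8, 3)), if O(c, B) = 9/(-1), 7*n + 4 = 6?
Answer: -25540/1551 ≈ -16.467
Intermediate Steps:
n = 2/7 (n = -4/7 + (1/7)*6 = -4/7 + 6/7 = 2/7 ≈ 0.28571)
O(c, B) = -9 (O(c, B) = 9*(-1) = -9)
b(H) = -7/33 - 7*H/33 (b(H) = (1 + H)/(-5 + 2/7) = (1 + H)/(-33/7) = (1 + H)*(-7/33) = -7/33 - 7*H/33)
b(3)*17 + (-45 + (-18 - 33))/(56 + O(8, 3)) = (-7/33 - 7/33*3)*17 + (-45 + (-18 - 33))/(56 - 9) = (-7/33 - 7/11)*17 + (-45 - 51)/47 = -28/33*17 - 96*1/47 = -476/33 - 96/47 = -25540/1551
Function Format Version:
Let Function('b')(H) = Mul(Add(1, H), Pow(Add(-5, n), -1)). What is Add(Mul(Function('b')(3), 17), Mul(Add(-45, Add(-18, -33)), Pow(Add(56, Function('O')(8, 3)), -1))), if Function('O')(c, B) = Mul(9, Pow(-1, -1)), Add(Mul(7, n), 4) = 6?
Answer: Rational(-25540, 1551) ≈ -16.467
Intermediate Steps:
n = Rational(2, 7) (n = Add(Rational(-4, 7), Mul(Rational(1, 7), 6)) = Add(Rational(-4, 7), Rational(6, 7)) = Rational(2, 7) ≈ 0.28571)
Function('O')(c, B) = -9 (Function('O')(c, B) = Mul(9, -1) = -9)
Function('b')(H) = Add(Rational(-7, 33), Mul(Rational(-7, 33), H)) (Function('b')(H) = Mul(Add(1, H), Pow(Add(-5, Rational(2, 7)), -1)) = Mul(Add(1, H), Pow(Rational(-33, 7), -1)) = Mul(Add(1, H), Rational(-7, 33)) = Add(Rational(-7, 33), Mul(Rational(-7, 33), H)))
Add(Mul(Function('b')(3), 17), Mul(Add(-45, Add(-18, -33)), Pow(Add(56, Function('O')(8, 3)), -1))) = Add(Mul(Add(Rational(-7, 33), Mul(Rational(-7, 33), 3)), 17), Mul(Add(-45, Add(-18, -33)), Pow(Add(56, -9), -1))) = Add(Mul(Add(Rational(-7, 33), Rational(-7, 11)), 17), Mul(Add(-45, -51), Pow(47, -1))) = Add(Mul(Rational(-28, 33), 17), Mul(-96, Rational(1, 47))) = Add(Rational(-476, 33), Rational(-96, 47)) = Rational(-25540, 1551)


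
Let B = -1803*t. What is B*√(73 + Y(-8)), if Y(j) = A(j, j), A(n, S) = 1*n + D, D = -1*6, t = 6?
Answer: -10818*√59 ≈ -83095.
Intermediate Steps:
B = -10818 (B = -1803*6 = -10818)
D = -6
A(n, S) = -6 + n (A(n, S) = 1*n - 6 = n - 6 = -6 + n)
Y(j) = -6 + j
B*√(73 + Y(-8)) = -10818*√(73 + (-6 - 8)) = -10818*√(73 - 14) = -10818*√59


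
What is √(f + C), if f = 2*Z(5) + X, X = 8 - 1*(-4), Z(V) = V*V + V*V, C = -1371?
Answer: I*√1259 ≈ 35.482*I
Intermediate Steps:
Z(V) = 2*V² (Z(V) = V² + V² = 2*V²)
X = 12 (X = 8 + 4 = 12)
f = 112 (f = 2*(2*5²) + 12 = 2*(2*25) + 12 = 2*50 + 12 = 100 + 12 = 112)
√(f + C) = √(112 - 1371) = √(-1259) = I*√1259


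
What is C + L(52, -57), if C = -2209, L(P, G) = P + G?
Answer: -2214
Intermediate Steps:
L(P, G) = G + P
C + L(52, -57) = -2209 + (-57 + 52) = -2209 - 5 = -2214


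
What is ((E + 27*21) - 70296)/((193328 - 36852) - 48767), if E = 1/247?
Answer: -17223062/26604123 ≈ -0.64738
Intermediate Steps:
E = 1/247 ≈ 0.0040486
((E + 27*21) - 70296)/((193328 - 36852) - 48767) = ((1/247 + 27*21) - 70296)/((193328 - 36852) - 48767) = ((1/247 + 567) - 70296)/(156476 - 48767) = (140050/247 - 70296)/107709 = -17223062/247*1/107709 = -17223062/26604123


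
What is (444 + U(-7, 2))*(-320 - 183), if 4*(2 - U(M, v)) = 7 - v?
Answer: -894837/4 ≈ -2.2371e+5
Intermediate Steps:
U(M, v) = ¼ + v/4 (U(M, v) = 2 - (7 - v)/4 = 2 + (-7/4 + v/4) = ¼ + v/4)
(444 + U(-7, 2))*(-320 - 183) = (444 + (¼ + (¼)*2))*(-320 - 183) = (444 + (¼ + ½))*(-503) = (444 + ¾)*(-503) = (1779/4)*(-503) = -894837/4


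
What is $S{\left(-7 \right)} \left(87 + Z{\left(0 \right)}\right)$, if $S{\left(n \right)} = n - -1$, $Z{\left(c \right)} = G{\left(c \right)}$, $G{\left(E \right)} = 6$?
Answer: $-558$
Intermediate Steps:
$Z{\left(c \right)} = 6$
$S{\left(n \right)} = 1 + n$ ($S{\left(n \right)} = n + 1 = 1 + n$)
$S{\left(-7 \right)} \left(87 + Z{\left(0 \right)}\right) = \left(1 - 7\right) \left(87 + 6\right) = \left(-6\right) 93 = -558$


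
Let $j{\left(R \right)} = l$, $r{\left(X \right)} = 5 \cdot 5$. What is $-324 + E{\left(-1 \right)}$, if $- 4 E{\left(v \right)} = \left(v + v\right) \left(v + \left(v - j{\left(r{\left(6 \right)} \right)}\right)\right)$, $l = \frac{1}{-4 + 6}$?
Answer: $- \frac{1301}{4} \approx -325.25$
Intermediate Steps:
$r{\left(X \right)} = 25$
$l = \frac{1}{2} \approx 0.5$
$j{\left(R \right)} = \frac{1}{2}$
$E{\left(v \right)} = - \frac{v \left(- \frac{1}{2} + 2 v\right)}{2}$ ($E{\left(v \right)} = - \frac{\left(v + v\right) \left(v + \left(v - \frac{1}{2}\right)\right)}{4} = - \frac{2 v \left(v + \left(v - \frac{1}{2}\right)\right)}{4} = - \frac{2 v \left(v + \left(- \frac{1}{2} + v\right)\right)}{4} = - \frac{2 v \left(- \frac{1}{2} + 2 v\right)}{4} = - \frac{v \left(- \frac{1}{2} + 2 v\right)}{2}$)
$-324 + E{\left(-1 \right)} = -324 - \left(\frac{1}{4} - -1\right) = -324 - \left(\frac{1}{4} + 1\right) = -324 - \frac{5}{4} = - \frac{1301}{4}$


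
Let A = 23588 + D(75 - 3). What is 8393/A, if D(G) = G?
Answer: 1199/3380 ≈ 0.35473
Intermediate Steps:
A = 23660 (A = 23588 + (75 - 3) = 23588 + 72 = 23660)
8393/A = 8393/23660 = 8393*(1/23660) = 1199/3380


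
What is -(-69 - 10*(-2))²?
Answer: -2401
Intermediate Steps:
-(-69 - 10*(-2))² = -(-69 - 2*(-10))² = -(-69 + 20)² = -1*(-49)² = -1*2401 = -2401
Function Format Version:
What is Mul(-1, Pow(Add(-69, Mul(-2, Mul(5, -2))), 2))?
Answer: -2401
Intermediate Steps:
Mul(-1, Pow(Add(-69, Mul(-2, Mul(5, -2))), 2)) = Mul(-1, Pow(Add(-69, Mul(-2, -10)), 2)) = Mul(-1, Pow(Add(-69, 20), 2)) = Mul(-1, Pow(-49, 2)) = Mul(-1, 2401) = -2401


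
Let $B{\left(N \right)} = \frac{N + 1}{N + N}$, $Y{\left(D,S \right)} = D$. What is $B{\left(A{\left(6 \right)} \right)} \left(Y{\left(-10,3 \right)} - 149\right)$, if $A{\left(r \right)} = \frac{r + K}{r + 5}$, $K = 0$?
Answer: $- \frac{901}{4} \approx -225.25$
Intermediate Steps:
$A{\left(r \right)} = \frac{r}{5 + r}$ ($A{\left(r \right)} = \frac{r + 0}{r + 5} = \frac{r}{5 + r}$)
$B{\left(N \right)} = \frac{1 + N}{2 N}$
$B{\left(A{\left(6 \right)} \right)} \left(Y{\left(-10,3 \right)} - 149\right) = \frac{1 + \frac{6}{5 + 6}}{2 \frac{6}{5 + 6}} \left(-10 - 149\right) = \frac{1 + \frac{6}{11}}{2 \cdot \frac{6}{11}} \left(-159\right) = \frac{1}{2} \cdot \frac{11}{6} \cdot \frac{17}{11} \left(-159\right) = \frac{17}{12} \left(-159\right) = - \frac{901}{4}$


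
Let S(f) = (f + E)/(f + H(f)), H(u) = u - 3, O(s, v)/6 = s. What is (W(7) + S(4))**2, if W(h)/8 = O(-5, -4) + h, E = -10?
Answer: 857476/25 ≈ 34299.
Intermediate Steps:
O(s, v) = 6*s
H(u) = -3 + u
S(f) = (-10 + f)/(-3 + 2*f) (S(f) = (f - 10)/(f + (-3 + f)) = (-10 + f)/(-3 + 2*f))
W(h) = -240 + 8*h (W(h) = 8*(6*(-5) + h) = 8*(-30 + h) = -240 + 8*h)
(W(7) + S(4))**2 = ((-240 + 8*7) + (-10 + 4)/(-3 + 2*4))**2 = ((-240 + 56) - 6/(-3 + 8))**2 = (-184 - 6/5)**2 = (-926/5)**2 = 857476/25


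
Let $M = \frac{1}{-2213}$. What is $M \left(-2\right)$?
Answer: $\frac{2}{2213} \approx 0.00090375$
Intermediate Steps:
$M = - \frac{1}{2213} \approx -0.00045188$
$M \left(-2\right) = \left(- \frac{1}{2213}\right) \left(-2\right) = \frac{2}{2213}$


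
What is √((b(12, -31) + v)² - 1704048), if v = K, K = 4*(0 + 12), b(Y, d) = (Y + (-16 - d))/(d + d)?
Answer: I*√6541663911/62 ≈ 1304.5*I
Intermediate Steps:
b(Y, d) = (-16 + Y - d)/(2*d) (b(Y, d) = (-16 + Y - d)/((2*d)) = (-16 + Y - d)*(1/(2*d)) = (-16 + Y - d)/(2*d))
K = 48 (K = 4*12 = 48)
v = 48
√((b(12, -31) + v)² - 1704048) = √(((½)*(-16 + 12 - 1*(-31))/(-31) + 48)² - 1704048) = √(((½)*(-1/31)*(-16 + 12 + 31) + 48)² - 1704048) = √(((½)*(-1/31)*27 + 48)² - 1704048) = √((-27/62 + 48)² - 1704048) = √((2949/62)² - 1704048) = √(8696601/3844 - 1704048) = √(-6541663911/3844) = I*√6541663911/62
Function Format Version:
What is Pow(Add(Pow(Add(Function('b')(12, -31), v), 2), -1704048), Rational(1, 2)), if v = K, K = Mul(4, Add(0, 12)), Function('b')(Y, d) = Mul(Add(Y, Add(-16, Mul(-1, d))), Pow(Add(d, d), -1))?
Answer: Mul(Rational(1, 62), I, Pow(6541663911, Rational(1, 2))) ≈ Mul(1304.5, I)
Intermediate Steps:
Function('b')(Y, d) = Mul(Rational(1, 2), Pow(d, -1), Add(-16, Y, Mul(-1, d))) (Function('b')(Y, d) = Mul(Add(-16, Y, Mul(-1, d)), Pow(Mul(2, d), -1)) = Mul(Add(-16, Y, Mul(-1, d)), Mul(Rational(1, 2), Pow(d, -1))) = Mul(Rational(1, 2), Pow(d, -1), Add(-16, Y, Mul(-1, d))))
K = 48 (K = Mul(4, 12) = 48)
v = 48
Pow(Add(Pow(Add(Function('b')(12, -31), v), 2), -1704048), Rational(1, 2)) = Pow(Add(Pow(Add(Mul(Rational(1, 2), Pow(-31, -1), Add(-16, 12, Mul(-1, -31))), 48), 2), -1704048), Rational(1, 2)) = Pow(Add(Pow(Add(Mul(Rational(1, 2), Rational(-1, 31), Add(-16, 12, 31)), 48), 2), -1704048), Rational(1, 2)) = Pow(Add(Pow(Add(Mul(Rational(1, 2), Rational(-1, 31), 27), 48), 2), -1704048), Rational(1, 2)) = Pow(Add(Pow(Add(Rational(-27, 62), 48), 2), -1704048), Rational(1, 2)) = Pow(Add(Pow(Rational(2949, 62), 2), -1704048), Rational(1, 2)) = Pow(Add(Rational(8696601, 3844), -1704048), Rational(1, 2)) = Pow(Rational(-6541663911, 3844), Rational(1, 2)) = Mul(Rational(1, 62), I, Pow(6541663911, Rational(1, 2)))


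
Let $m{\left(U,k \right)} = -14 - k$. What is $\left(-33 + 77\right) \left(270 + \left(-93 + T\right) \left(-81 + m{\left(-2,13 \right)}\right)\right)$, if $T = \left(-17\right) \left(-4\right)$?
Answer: $130680$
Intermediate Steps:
$T = 68$
$\left(-33 + 77\right) \left(270 + \left(-93 + T\right) \left(-81 + m{\left(-2,13 \right)}\right)\right) = \left(-33 + 77\right) \left(270 + \left(-93 + 68\right) \left(-81 - 27\right)\right) = 44 \left(270 - 25 \left(-81 - 27\right)\right) = 44 \left(270 - -2700\right) = 44 \left(270 + 2700\right) = 44 \cdot 2970 = 130680$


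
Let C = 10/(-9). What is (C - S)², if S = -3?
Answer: 289/81 ≈ 3.5679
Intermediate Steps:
C = -10/9 (C = 10*(-⅑) = -10/9 ≈ -1.1111)
(C - S)² = (-10/9 - 1*(-3))² = (-10/9 + 3)² = (17/9)² = 289/81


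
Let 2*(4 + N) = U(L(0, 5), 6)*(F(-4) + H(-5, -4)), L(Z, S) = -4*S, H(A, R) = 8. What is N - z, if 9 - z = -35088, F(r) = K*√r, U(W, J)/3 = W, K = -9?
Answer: -35341 + 540*I ≈ -35341.0 + 540.0*I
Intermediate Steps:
U(W, J) = 3*W
F(r) = -9*√r
z = 35097 (z = 9 - 1*(-35088) = 9 + 35088 = 35097)
N = -244 + 540*I (N = -4 + ((3*(-4*5))*(-18*I + 8))/2 = -4 + ((3*(-20))*(-18*I + 8))/2 = -4 + (-60*(-18*I + 8))/2 = -4 + (-60*(8 - 18*I))/2 = -4 + (-480 + 1080*I)/2 = -4 + (-240 + 540*I) = -244 + 540*I ≈ -244.0 + 540.0*I)
N - z = (-244 + 540*I) - 1*35097 = (-244 + 540*I) - 35097 = -35341 + 540*I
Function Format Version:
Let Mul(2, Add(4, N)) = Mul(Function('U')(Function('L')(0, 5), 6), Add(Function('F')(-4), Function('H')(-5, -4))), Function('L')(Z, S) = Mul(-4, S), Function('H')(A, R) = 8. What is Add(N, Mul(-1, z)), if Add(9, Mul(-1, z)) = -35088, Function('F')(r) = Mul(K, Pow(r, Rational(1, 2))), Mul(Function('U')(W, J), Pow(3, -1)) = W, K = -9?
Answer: Add(-35341, Mul(540, I)) ≈ Add(-35341., Mul(540.00, I))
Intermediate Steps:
Function('U')(W, J) = Mul(3, W)
Function('F')(r) = Mul(-9, Pow(r, Rational(1, 2)))
z = 35097 (z = Add(9, Mul(-1, -35088)) = Add(9, 35088) = 35097)
N = Add(-244, Mul(540, I)) (N = Add(-4, Mul(Rational(1, 2), Mul(Mul(3, Mul(-4, 5)), Add(Mul(-9, Pow(-4, Rational(1, 2))), 8)))) = Add(-4, Mul(Rational(1, 2), Mul(Mul(3, -20), Add(Mul(-9, Mul(2, I)), 8)))) = Add(-4, Mul(Rational(1, 2), Mul(-60, Add(Mul(-18, I), 8)))) = Add(-4, Mul(Rational(1, 2), Mul(-60, Add(8, Mul(-18, I))))) = Add(-4, Mul(Rational(1, 2), Add(-480, Mul(1080, I)))) = Add(-4, Add(-240, Mul(540, I))) = Add(-244, Mul(540, I)) ≈ Add(-244.00, Mul(540.00, I)))
Add(N, Mul(-1, z)) = Add(Add(-244, Mul(540, I)), Mul(-1, 35097)) = Add(Add(-244, Mul(540, I)), -35097) = Add(-35341, Mul(540, I))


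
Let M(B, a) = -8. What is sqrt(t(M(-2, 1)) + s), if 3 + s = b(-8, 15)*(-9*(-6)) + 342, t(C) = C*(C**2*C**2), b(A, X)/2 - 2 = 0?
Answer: I*sqrt(32213) ≈ 179.48*I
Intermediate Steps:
b(A, X) = 4 (b(A, X) = 4 + 2*0 = 4 + 0 = 4)
t(C) = C**5 (t(C) = C*C**4 = C**5)
s = 555 (s = -3 + (4*(-9*(-6)) + 342) = -3 + (4*54 + 342) = -3 + (216 + 342) = -3 + 558 = 555)
sqrt(t(M(-2, 1)) + s) = sqrt((-8)**5 + 555) = sqrt(-32768 + 555) = sqrt(-32213) = I*sqrt(32213)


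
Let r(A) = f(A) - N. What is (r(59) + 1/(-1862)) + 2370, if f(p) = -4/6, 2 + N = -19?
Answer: 13352399/5586 ≈ 2390.3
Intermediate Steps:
N = -21 (N = -2 - 19 = -21)
f(p) = -⅔ (f(p) = -4*⅙ = -⅔)
r(A) = 61/3 (r(A) = -⅔ - 1*(-21) = -⅔ + 21 = 61/3)
(r(59) + 1/(-1862)) + 2370 = (61/3 + 1/(-1862)) + 2370 = (61/3 - 1/1862) + 2370 = 113579/5586 + 2370 = 13352399/5586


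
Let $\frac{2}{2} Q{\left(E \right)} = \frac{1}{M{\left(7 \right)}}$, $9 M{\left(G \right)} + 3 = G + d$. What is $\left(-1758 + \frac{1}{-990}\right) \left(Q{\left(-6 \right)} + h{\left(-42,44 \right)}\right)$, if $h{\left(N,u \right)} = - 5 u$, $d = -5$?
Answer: $\frac{398556409}{990} \approx 4.0258 \cdot 10^{5}$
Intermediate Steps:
$M{\left(G \right)} = - \frac{8}{9} + \frac{G}{9}$ ($M{\left(G \right)} = - \frac{1}{3} + \frac{G - 5}{9} = - \frac{1}{3} + \frac{-5 + G}{9} = - \frac{1}{3} + \left(- \frac{5}{9} + \frac{G}{9}\right) = - \frac{8}{9} + \frac{G}{9}$)
$Q{\left(E \right)} = -9$ ($Q{\left(E \right)} = \frac{1}{- \frac{8}{9} + \frac{1}{9} \cdot 7} = \frac{1}{- \frac{8}{9} + \frac{7}{9}} = \frac{1}{- \frac{1}{9}} = -9$)
$\left(-1758 + \frac{1}{-990}\right) \left(Q{\left(-6 \right)} + h{\left(-42,44 \right)}\right) = \left(-1758 + \frac{1}{-990}\right) \left(-9 - 220\right) = \left(-1758 - \frac{1}{990}\right) \left(-9 - 220\right) = \left(- \frac{1740421}{990}\right) \left(-229\right) = \frac{398556409}{990}$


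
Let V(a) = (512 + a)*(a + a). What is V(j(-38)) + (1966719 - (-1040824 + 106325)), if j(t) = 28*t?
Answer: 4075874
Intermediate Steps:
V(a) = 2*a*(512 + a) (V(a) = (512 + a)*(2*a) = 2*a*(512 + a))
V(j(-38)) + (1966719 - (-1040824 + 106325)) = 2*(28*(-38))*(512 + 28*(-38)) + (1966719 - (-1040824 + 106325)) = 2*(-1064)*(512 - 1064) + (1966719 - 1*(-934499)) = 2*(-1064)*(-552) + (1966719 + 934499) = 1174656 + 2901218 = 4075874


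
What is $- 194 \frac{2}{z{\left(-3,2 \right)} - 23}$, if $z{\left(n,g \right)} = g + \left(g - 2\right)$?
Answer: $\frac{388}{21} \approx 18.476$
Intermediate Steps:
$z{\left(n,g \right)} = -2 + 2 g$ ($z{\left(n,g \right)} = g + \left(-2 + g\right) = -2 + 2 g$)
$- 194 \frac{2}{z{\left(-3,2 \right)} - 23} = - 194 \frac{2}{\left(-2 + 2 \cdot 2\right) - 23} = - 194 \frac{2}{\left(-2 + 4\right) - 23} = - 194 \frac{2}{2 - 23} = - 194 \frac{2}{-21} = - 194 \cdot 2 \left(- \frac{1}{21}\right) = \left(-194\right) \left(- \frac{2}{21}\right) = \frac{388}{21}$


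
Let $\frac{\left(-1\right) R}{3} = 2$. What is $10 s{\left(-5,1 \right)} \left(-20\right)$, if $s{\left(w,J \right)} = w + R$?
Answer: $2200$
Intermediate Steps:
$R = -6$ ($R = \left(-3\right) 2 = -6$)
$s{\left(w,J \right)} = -6 + w$ ($s{\left(w,J \right)} = w - 6 = -6 + w$)
$10 s{\left(-5,1 \right)} \left(-20\right) = 10 \left(-6 - 5\right) \left(-20\right) = 10 \left(-11\right) \left(-20\right) = \left(-110\right) \left(-20\right) = 2200$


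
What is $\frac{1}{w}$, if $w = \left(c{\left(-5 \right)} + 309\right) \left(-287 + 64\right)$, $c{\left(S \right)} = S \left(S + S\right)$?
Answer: $- \frac{1}{80057} \approx -1.2491 \cdot 10^{-5}$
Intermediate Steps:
$c{\left(S \right)} = 2 S^{2}$ ($c{\left(S \right)} = S 2 S = 2 S^{2}$)
$w = -80057$ ($w = \left(2 \left(-5\right)^{2} + 309\right) \left(-287 + 64\right) = \left(2 \cdot 25 + 309\right) \left(-223\right) = \left(50 + 309\right) \left(-223\right) = 359 \left(-223\right) = -80057$)
$\frac{1}{w} = \frac{1}{-80057} = - \frac{1}{80057}$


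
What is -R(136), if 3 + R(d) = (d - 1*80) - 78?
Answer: 25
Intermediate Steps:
R(d) = -161 + d (R(d) = -3 + ((d - 1*80) - 78) = -3 + ((d - 80) - 78) = -3 + ((-80 + d) - 78) = -3 + (-158 + d) = -161 + d)
-R(136) = -(-161 + 136) = -1*(-25) = 25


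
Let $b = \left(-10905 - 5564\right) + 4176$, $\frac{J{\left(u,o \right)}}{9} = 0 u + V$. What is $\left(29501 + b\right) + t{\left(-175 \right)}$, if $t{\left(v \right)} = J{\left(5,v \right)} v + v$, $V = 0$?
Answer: $17033$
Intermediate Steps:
$J{\left(u,o \right)} = 0$ ($J{\left(u,o \right)} = 9 \left(0 u + 0\right) = 9 \left(0 + 0\right) = 9 \cdot 0 = 0$)
$t{\left(v \right)} = v$ ($t{\left(v \right)} = 0 v + v = 0 + v = v$)
$b = -12293$ ($b = -16469 + 4176 = -12293$)
$\left(29501 + b\right) + t{\left(-175 \right)} = \left(29501 - 12293\right) - 175 = 17208 - 175 = 17033$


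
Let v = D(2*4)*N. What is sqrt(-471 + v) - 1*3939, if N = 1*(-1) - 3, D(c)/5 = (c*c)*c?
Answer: -3939 + I*sqrt(10711) ≈ -3939.0 + 103.49*I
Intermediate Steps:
D(c) = 5*c**3 (D(c) = 5*((c*c)*c) = 5*(c**2*c) = 5*c**3)
N = -4 (N = -1 - 3 = -4)
v = -10240 (v = (5*(2*4)**3)*(-4) = (5*8**3)*(-4) = (5*512)*(-4) = 2560*(-4) = -10240)
sqrt(-471 + v) - 1*3939 = sqrt(-471 - 10240) - 1*3939 = sqrt(-10711) - 3939 = I*sqrt(10711) - 3939 = -3939 + I*sqrt(10711)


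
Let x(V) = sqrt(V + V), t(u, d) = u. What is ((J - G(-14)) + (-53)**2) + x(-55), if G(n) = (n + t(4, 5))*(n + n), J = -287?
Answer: 2242 + I*sqrt(110) ≈ 2242.0 + 10.488*I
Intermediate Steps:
G(n) = 2*n*(4 + n) (G(n) = (n + 4)*(n + n) = (4 + n)*(2*n) = 2*n*(4 + n))
x(V) = sqrt(2)*sqrt(V) (x(V) = sqrt(2*V) = sqrt(2)*sqrt(V))
((J - G(-14)) + (-53)**2) + x(-55) = ((-287 - 2*(-14)*(4 - 14)) + (-53)**2) + sqrt(2)*sqrt(-55) = ((-287 - 2*(-14)*(-10)) + 2809) + sqrt(2)*(I*sqrt(55)) = ((-287 - 1*280) + 2809) + I*sqrt(110) = ((-287 - 280) + 2809) + I*sqrt(110) = (-567 + 2809) + I*sqrt(110) = 2242 + I*sqrt(110)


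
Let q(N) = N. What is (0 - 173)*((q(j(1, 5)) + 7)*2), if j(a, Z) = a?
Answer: -2768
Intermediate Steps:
(0 - 173)*((q(j(1, 5)) + 7)*2) = (0 - 173)*((1 + 7)*2) = -1384*2 = -173*16 = -2768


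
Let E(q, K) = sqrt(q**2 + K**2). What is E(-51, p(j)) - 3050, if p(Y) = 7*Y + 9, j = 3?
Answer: -3050 + 3*sqrt(389) ≈ -2990.8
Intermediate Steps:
p(Y) = 9 + 7*Y
E(q, K) = sqrt(K**2 + q**2)
E(-51, p(j)) - 3050 = sqrt((9 + 7*3)**2 + (-51)**2) - 3050 = sqrt((9 + 21)**2 + 2601) - 3050 = sqrt(30**2 + 2601) - 3050 = sqrt(900 + 2601) - 3050 = sqrt(3501) - 3050 = 3*sqrt(389) - 3050 = -3050 + 3*sqrt(389)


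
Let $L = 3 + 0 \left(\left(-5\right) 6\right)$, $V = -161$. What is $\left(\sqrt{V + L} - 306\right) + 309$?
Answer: $3 + i \sqrt{158} \approx 3.0 + 12.57 i$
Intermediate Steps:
$L = 3$ ($L = 3 + 0 \left(-30\right) = 3 + 0 = 3$)
$\left(\sqrt{V + L} - 306\right) + 309 = \left(\sqrt{-161 + 3} - 306\right) + 309 = \left(\sqrt{-158} - 306\right) + 309 = \left(i \sqrt{158} - 306\right) + 309 = \left(-306 + i \sqrt{158}\right) + 309 = 3 + i \sqrt{158}$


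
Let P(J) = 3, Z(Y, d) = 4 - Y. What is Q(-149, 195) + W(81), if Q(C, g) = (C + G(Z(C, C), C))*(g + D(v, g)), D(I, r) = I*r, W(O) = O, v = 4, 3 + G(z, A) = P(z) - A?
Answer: 81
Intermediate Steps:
G(z, A) = -A (G(z, A) = -3 + (3 - A) = -A)
Q(C, g) = 0 (Q(C, g) = (C - C)*(g + 4*g) = 0*(5*g) = 0)
Q(-149, 195) + W(81) = 0 + 81 = 81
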